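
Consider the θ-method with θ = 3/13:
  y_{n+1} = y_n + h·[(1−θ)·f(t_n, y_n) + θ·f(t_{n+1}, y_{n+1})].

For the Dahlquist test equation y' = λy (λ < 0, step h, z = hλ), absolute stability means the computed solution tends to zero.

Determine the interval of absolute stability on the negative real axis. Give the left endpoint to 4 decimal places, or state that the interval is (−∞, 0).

Set f=λy, z=hλ:
  y_{n+1} = y_n + z·[10/13·y_n + 3/13·y_{n+1}] ⇒ (1 − 3/13z)y_{n+1} = (1 + 10/13z)y_n
  so R(z) = (1 + 10/13z)/(1 − 3/13z).

Solve |R(x)|<1 on ℝ⁻.
x=-0.36: |R|=0.6676
R=−1: 1+10/13x = −1+3/13x ⇒ -7/13x=2 ⇒ x=2/(-7/13)=-3.7143
Confirm numerically:
  x=-3.252: |R|=0.85780 <1
  x=-2.665: |R|=0.65015 <1
  x=-1.603: |R|=0.17014 <1
  x=-1.561: |R|=0.14760 <1
  x=-4.131: |R|=1.11487 >1
  x=-3.990: |R|=1.07729 >1
  x=-3.892: |R|=1.05041 >1
So |R|<1 on (-3.7143, 0).

(-3.7143, 0).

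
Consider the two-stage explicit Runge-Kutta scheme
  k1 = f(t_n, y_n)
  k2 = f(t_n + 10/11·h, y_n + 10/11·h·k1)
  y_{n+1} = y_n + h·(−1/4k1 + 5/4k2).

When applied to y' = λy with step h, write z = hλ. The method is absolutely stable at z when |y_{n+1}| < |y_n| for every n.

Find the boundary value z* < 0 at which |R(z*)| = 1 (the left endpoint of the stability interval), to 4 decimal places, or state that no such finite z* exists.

Set f=λy, z=hλ:
  k1=λy_n ⇒ h·k1=z·y_n;  k2=λ(1+10/11z)y_n ⇒ h·k2=z(1+10/11z)y_n
  y_{n+1}/y_n = 1 − 1/4z + 5/4z(1+10/11z) = 1 + z + 25/22z²
  ⇒ R(z) = 1 + z + 25/22z².

Solve |R(x)|<1 on ℝ⁻.
x=-0.74: |R|=0.8823
R=1: x+25/22x²=0 ⇒ x=−22/25=-0.8800; min R=1−1/(4·25/22)=0.7800>−1
Confirm numerically:
  x=-0.735: |R|=0.87889 <1
  x=-0.468: |R|=0.78089 <1
  x=-0.357: |R|=0.78783 <1
  x=-1.456: |R|=1.95302 >1
  x=-0.970: |R|=1.09920 >1
Stable set (-0.8800, 0).

z* = -0.8800.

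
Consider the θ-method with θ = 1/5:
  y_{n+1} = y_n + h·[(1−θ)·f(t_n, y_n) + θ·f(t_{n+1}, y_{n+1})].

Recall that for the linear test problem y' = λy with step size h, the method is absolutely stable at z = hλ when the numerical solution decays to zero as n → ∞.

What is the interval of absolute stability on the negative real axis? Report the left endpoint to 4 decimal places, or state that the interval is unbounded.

(-3.3333, 0).

Test eqn y'=λy, z=hλ:
  y_{n+1} = y_n + z·[4/5·y_n + 1/5·y_{n+1}] ⇒ (1 − 1/5z)y_{n+1} = (1 + 4/5z)y_n
  R(z) = (1 + 4/5z)/(1 − 1/5z).

Find x<0 with |R(x)|<1.
x=-1.52: |R|=0.1656
R=−1: 1+4/5x = −1+1/5x ⇒ -3/5x=2 ⇒ x=2/(-3/5)=-3.3333
Confirm numerically:
  x=-2.962: |R|=0.86009 <1
  x=-2.084: |R|=0.47092 <1
  x=-1.615: |R|=0.22071 <1
  x=-3.884: |R|=1.18595 >1
  x=-3.862: |R|=1.17897 >1
  x=-3.642: |R|=1.10715 >1
Interval (-3.3333, 0).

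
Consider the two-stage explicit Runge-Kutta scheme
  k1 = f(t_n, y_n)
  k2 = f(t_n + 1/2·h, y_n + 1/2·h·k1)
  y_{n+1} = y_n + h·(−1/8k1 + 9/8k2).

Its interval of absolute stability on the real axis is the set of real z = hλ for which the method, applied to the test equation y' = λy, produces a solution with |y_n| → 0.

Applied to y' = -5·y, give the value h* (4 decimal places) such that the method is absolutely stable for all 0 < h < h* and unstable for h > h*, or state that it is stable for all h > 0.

Set f=λy, z=hλ:
  k1=λy_n ⇒ h·k1=z·y_n;  k2=λ(1+1/2z)y_n ⇒ h·k2=z(1+1/2z)y_n
  y_{n+1}/y_n = 1 − 1/8z + 9/8z(1+1/2z) = 1 + z + 9/16z²
  R(z) = 1 + z + 9/16z².

Find x<0 with |R(x)|<1.
x=-1.75: |R|=0.9727
R=1: x+9/16x²=0 ⇒ x=−16/9=-1.7778; min R=1−1/(4·9/16)=0.5556>−1
Confirm numerically:
  x=-1.706: |R|=0.93112 <1
  x=-1.674: |R|=0.90228 <1
  x=-1.116: |R|=0.58457 <1
  x=-1.033: |R|=0.56724 <1
  x=-2.299: |R|=1.67404 >1
  x=-2.153: |R|=1.45442 >1
So |R|<1 on (-1.7778, 0).

(-1.7778,0); λ=-5 ⇒ h* = (16/9)/5 = 0.3556.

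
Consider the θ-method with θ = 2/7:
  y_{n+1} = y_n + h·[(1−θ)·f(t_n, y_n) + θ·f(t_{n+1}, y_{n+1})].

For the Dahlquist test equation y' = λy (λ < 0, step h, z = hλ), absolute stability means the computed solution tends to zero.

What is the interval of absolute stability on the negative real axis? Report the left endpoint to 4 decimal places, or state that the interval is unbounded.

Set f=λy, z=hλ:
  y_{n+1} = y_n + z·[5/7·y_n + 2/7·y_{n+1}] ⇒ (1 − 2/7z)y_{n+1} = (1 + 5/7z)y_n
  Hence R(z) = (1 + 5/7z)/(1 − 2/7z).

Solve |R(x)|<1 on ℝ⁻.
x=-0.45: |R|=0.6013
R=−1: 1+5/7x = −1+2/7x ⇒ -3/7x=2 ⇒ x=2/(-3/7)=-4.6667
Confirm numerically:
  x=-4.111: |R|=0.89049 <1
  x=-3.990: |R|=0.86449 <1
  x=-3.429: |R|=0.73207 <1
  x=-2.068: |R|=0.29993 <1
  x=-5.235: |R|=1.09760 >1
  x=-5.198: |R|=1.09163 >1
So |R|<1 on (-4.6667, 0).

(-4.6667, 0).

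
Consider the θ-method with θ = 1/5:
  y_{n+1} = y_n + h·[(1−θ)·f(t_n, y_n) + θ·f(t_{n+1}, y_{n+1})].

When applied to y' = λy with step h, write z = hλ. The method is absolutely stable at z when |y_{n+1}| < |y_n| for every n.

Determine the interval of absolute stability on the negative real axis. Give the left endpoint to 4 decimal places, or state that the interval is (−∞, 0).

(-3.3333, 0).

Set f=λy, z=hλ:
  y_{n+1} = y_n + z·[4/5·y_n + 1/5·y_{n+1}] ⇒ (1 − 1/5z)y_{n+1} = (1 + 4/5z)y_n
  R(z) = (1 + 4/5z)/(1 − 1/5z).

Need |R(x)|<1, x<0.
x=-0.42: |R|=0.6125
R=−1: 1+4/5x = −1+1/5x ⇒ -3/5x=2 ⇒ x=2/(-3/5)=-3.3333
Confirm numerically:
  x=-2.850: |R|=0.81529 <1
  x=-2.740: |R|=0.77003 <1
  x=-1.396: |R|=0.09131 <1
  x=-3.870: |R|=1.18151 >1
  x=-3.626: |R|=1.10179 >1
So |R|<1 on (-3.3333, 0).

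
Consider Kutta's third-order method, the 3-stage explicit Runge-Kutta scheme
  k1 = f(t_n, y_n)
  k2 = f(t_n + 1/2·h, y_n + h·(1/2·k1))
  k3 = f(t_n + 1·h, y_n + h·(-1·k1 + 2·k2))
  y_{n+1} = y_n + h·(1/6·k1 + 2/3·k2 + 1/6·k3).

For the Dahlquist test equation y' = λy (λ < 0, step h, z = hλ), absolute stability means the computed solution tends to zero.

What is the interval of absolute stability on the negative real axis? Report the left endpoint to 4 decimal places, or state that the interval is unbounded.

(-2.5127, 0).

On y'=λy, z=hλ:
  order 3, 3-stage ⇒ R(z)=1+z+z^2/2+z^3/6
  (e.g. R(-1.46)=0.08711, |R|=0.08711)

Find x<0 with |R(x)|<1.
x=-1.46: |R|=0.0871
|R(-2.27)|=0.6431 |R(-1.17)|=0.2475 |R(-0.61)|=0.5382
Bisect:
  x_lo=-3.2491 |R|=2.6873  x_hi=-0.3502 |R|=0.7040
  mid=-1.79962 |R|=0.15169 →hi
  mid=-2.52435 |R|=1.01918 →lo
  mid=-2.16198 |R|=0.50915 →hi
  mid=-2.34317 |R|=0.74212 →hi
  mid=-2.43376 |R|=0.87477 →hi
  mid=-2.47905 |R|=0.94546 →hi
  mid=-2.50170 |R|=0.98193 →hi
  mid=-2.51303 |R|=1.00046 →lo
  mid=-2.50736 |R|=0.99117 →hi
  mid=-2.51019 |R|=0.99581 →hi
  ...
  [-2.51285,-2.51267] ⇒ x*=-2.5127
Stable set (-2.5127, 0).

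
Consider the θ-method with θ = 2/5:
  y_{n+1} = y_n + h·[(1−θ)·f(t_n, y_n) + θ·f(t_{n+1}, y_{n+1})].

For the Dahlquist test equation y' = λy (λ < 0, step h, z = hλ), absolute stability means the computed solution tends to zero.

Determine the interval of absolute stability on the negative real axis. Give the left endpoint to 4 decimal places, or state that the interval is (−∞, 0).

(-10.0000, 0).

Test eqn y'=λy, z=hλ:
  y_{n+1} = y_n + z·[3/5·y_n + 2/5·y_{n+1}] ⇒ (1 − 2/5z)y_{n+1} = (1 + 3/5z)y_n
  R(z) = (1 + 3/5z)/(1 − 2/5z).

Find x<0 with |R(x)|<1.
x=-0.4: |R|=0.6552
R=−1: 1+3/5x = −1+2/5x ⇒ -1/5x=2 ⇒ x=2/(-1/5)=-10.0000
Confirm numerically:
  x=-8.535: |R|=0.93362 <1
  x=-5.978: |R|=0.76280 <1
  x=-4.793: |R|=0.64301 <1
  x=-10.522: |R|=1.02004 >1
  x=-10.038: |R|=1.00152 >1
Interval (-10.0000, 0).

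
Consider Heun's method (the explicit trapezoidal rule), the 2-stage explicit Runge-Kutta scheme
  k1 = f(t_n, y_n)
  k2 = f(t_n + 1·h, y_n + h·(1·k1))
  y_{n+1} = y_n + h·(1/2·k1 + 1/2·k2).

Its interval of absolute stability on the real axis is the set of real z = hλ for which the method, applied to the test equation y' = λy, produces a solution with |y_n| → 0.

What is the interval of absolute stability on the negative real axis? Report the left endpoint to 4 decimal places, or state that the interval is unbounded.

z∈(-2.0000,0).

With y'=λy (z=hλ):
  order 2, 2-stage ⇒ R(z)=1+z+z^2/2
  (e.g. R(-0.86)=0.50980, |R|=0.50980)

Solve |R(x)|<1 on ℝ⁻.
x=-0.86: |R|=0.5098
|R(-2.02)|=1.0202 |R(-1.31)|=0.5481 |R(-1.19)|=0.5181
Bisect:
  x_lo=-2.3668 |R|=1.4341  x_hi=-0.2244 |R|=0.8008
  mid=-1.29559 |R|=0.54369 →hi
  mid=-1.83120 |R|=0.84545 →hi
  mid=-2.09901 |R|=1.10391 →lo
  mid=-1.96511 |R|=0.96572 →hi
  mid=-2.03206 |R|=1.03257 →lo
  mid=-1.99858 |R|=0.99858 →hi
  mid=-2.01532 |R|=1.01544 →lo
  mid=-2.00695 |R|=1.00698 →lo
  mid=-2.00277 |R|=1.00277 →lo
  mid=-2.00068 |R|=1.00068 →lo
  ...
  [-2.00002,-1.99989] ⇒ x*=-2.0000
Stable set (-2.0000, 0).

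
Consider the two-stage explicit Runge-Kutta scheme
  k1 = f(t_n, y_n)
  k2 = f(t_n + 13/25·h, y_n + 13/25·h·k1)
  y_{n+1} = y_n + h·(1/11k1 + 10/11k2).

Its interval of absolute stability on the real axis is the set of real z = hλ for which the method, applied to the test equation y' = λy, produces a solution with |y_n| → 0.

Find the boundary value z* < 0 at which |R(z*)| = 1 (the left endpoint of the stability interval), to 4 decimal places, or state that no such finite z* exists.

z* = -2.1154.

On y'=λy, z=hλ:
  k1=λy_n ⇒ h·k1=z·y_n;  k2=λ(1+13/25z)y_n ⇒ h·k2=z(1+13/25z)y_n
  y_{n+1}/y_n = 1 + 1/11z + 10/11z(1+13/25z) = 1 + z + 26/55z²
  Hence R(z) = 1 + z + 26/55z².

Find x<0 with |R(x)|<1.
x=-1.67: |R|=0.6484
R=1: x+26/55x²=0 ⇒ x=−55/26=-2.1154; min R=1−1/(4·26/55)=0.4712>−1
Confirm numerically:
  x=-1.789: |R|=0.72397 <1
  x=-1.699: |R|=0.66558 <1
  x=-0.860: |R|=0.48963 <1
  x=-2.692: |R|=1.73379 >1
  x=-2.484: |R|=1.43285 >1
  x=-2.174: |R|=1.06024 >1
Stable set (-2.1154, 0).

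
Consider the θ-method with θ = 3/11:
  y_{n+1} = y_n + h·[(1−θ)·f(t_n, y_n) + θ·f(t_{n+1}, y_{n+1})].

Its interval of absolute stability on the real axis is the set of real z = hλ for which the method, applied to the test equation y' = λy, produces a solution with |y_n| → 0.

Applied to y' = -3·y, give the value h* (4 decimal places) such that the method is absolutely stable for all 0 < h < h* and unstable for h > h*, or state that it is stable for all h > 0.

Test eqn y'=λy, z=hλ:
  y_{n+1} = y_n + z·[8/11·y_n + 3/11·y_{n+1}] ⇒ (1 − 3/11z)y_{n+1} = (1 + 8/11z)y_n
  so R(z) = (1 + 8/11z)/(1 − 3/11z).

Find x<0 with |R(x)|<1.
x=-0.47: |R|=0.5834
R=−1: 1+8/11x = −1+3/11x ⇒ -5/11x=2 ⇒ x=2/(-5/11)=-4.4000
Confirm numerically:
  x=-4.286: |R|=0.97611 <1
  x=-4.254: |R|=0.96928 <1
  x=-2.679: |R|=0.54799 <1
  x=-1.770: |R|=0.19375 <1
  x=-4.959: |R|=1.10801 >1
  x=-4.826: |R|=1.08360 >1
  x=-4.429: |R|=1.00597 >1
Stable set (-4.4000, 0).

(-4.4000,0); λ=-3 ⇒ h* = (22/5)/3 = 1.4667.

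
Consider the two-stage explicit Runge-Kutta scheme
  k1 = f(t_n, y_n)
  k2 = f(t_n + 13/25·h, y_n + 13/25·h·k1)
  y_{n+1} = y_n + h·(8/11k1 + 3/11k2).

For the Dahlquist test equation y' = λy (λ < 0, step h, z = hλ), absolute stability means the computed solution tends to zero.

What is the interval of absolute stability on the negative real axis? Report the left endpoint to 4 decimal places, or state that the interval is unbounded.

z∈(-7.0513,0).

Test eqn y'=λy, z=hλ:
  k1=λy_n ⇒ h·k1=z·y_n;  k2=λ(1+13/25z)y_n ⇒ h·k2=z(1+13/25z)y_n
  y_{n+1}/y_n = 1 + 8/11z + 3/11z(1+13/25z) = 1 + z + 39/275z²
  so R(z) = 1 + z + 39/275z².

Need |R(x)|<1, x<0.
x=-0.58: |R|=0.4677
R=1: x+39/275x²=0 ⇒ x=−275/39=-7.0513; min R=1−1/(4·39/275)=-0.7628>−1
Confirm numerically:
  x=-6.815: |R|=0.77164 <1
  x=-6.279: |R|=0.31230 <1
  x=-3.650: |R|=0.76063 <1
  x=-7.180: |R|=1.13107 >1
  x=-7.111: |R|=1.06022 >1
Interval (-7.0513, 0).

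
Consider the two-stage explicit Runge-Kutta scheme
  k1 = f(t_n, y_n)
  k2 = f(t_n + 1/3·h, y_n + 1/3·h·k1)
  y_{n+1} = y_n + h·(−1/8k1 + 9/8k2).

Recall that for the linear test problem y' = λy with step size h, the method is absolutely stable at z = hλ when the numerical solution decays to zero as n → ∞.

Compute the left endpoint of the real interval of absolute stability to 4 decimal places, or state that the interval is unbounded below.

Test eqn y'=λy, z=hλ:
  k1=λy_n ⇒ h·k1=z·y_n;  k2=λ(1+1/3z)y_n ⇒ h·k2=z(1+1/3z)y_n
  y_{n+1}/y_n = 1 − 1/8z + 9/8z(1+1/3z) = 1 + z + 3/8z²
  ⇒ R(z) = 1 + z + 3/8z².

Find x<0 with |R(x)|<1.
x=-1.7: |R|=0.3837
R=1: x+3/8x²=0 ⇒ x=−8/3=-2.6667; min R=1−1/(4·3/8)=0.3333>−1
Confirm numerically:
  x=-2.001: |R|=0.50050 <1
  x=-1.907: |R|=0.45674 <1
  x=-1.599: |R|=0.35980 <1
  x=-1.459: |R|=0.33926 <1
  x=-3.005: |R|=1.38126 >1
  x=-2.945: |R|=1.30738 >1
Interval (-2.6667, 0).

z* = -2.6667.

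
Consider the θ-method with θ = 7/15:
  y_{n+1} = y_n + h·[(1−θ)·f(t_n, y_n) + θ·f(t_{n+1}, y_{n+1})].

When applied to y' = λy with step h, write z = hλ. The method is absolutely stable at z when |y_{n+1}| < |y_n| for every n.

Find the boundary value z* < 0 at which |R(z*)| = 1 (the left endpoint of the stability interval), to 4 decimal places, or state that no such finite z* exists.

z* = -30.0000.

Test eqn y'=λy, z=hλ:
  y_{n+1} = y_n + z·[8/15·y_n + 7/15·y_{n+1}] ⇒ (1 − 7/15z)y_{n+1} = (1 + 8/15z)y_n
  Hence R(z) = (1 + 8/15z)/(1 − 7/15z).

Need |R(x)|<1, x<0.
x=-1.09: |R|=0.2775
R=−1: 1+8/15x = −1+7/15x ⇒ -1/15x=2 ⇒ x=2/(-1/15)=-30.0000
Confirm numerically:
  x=-26.726: |R|=0.98380 <1
  x=-21.413: |R|=0.94792 <1
  x=-20.384: |R|=0.93902 <1
  x=-30.524: |R|=1.00229 >1
  x=-30.234: |R|=1.00103 >1
  x=-30.062: |R|=1.00028 >1
Interval (-30.0000, 0).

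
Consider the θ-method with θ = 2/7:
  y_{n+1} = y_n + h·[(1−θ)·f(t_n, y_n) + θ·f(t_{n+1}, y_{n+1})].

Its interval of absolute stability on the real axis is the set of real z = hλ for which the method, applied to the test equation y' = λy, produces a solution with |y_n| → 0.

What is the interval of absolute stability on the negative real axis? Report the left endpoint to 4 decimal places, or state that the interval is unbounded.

Test eqn y'=λy, z=hλ:
  y_{n+1} = y_n + z·[5/7·y_n + 2/7·y_{n+1}] ⇒ (1 − 2/7z)y_{n+1} = (1 + 5/7z)y_n
  so R(z) = (1 + 5/7z)/(1 − 2/7z).

Find x<0 with |R(x)|<1.
x=-1.67: |R|=0.1306
R=−1: 1+5/7x = −1+2/7x ⇒ -3/7x=2 ⇒ x=2/(-3/7)=-4.6667
Confirm numerically:
  x=-4.461: |R|=0.96125 <1
  x=-4.340: |R|=0.93750 <1
  x=-3.559: |R|=0.76463 <1
  x=-3.421: |R|=0.73002 <1
  x=-5.030: |R|=1.06389 >1
  x=-4.741: |R|=1.01353 >1
Stable set (-4.6667, 0).

z∈(-4.6667,0).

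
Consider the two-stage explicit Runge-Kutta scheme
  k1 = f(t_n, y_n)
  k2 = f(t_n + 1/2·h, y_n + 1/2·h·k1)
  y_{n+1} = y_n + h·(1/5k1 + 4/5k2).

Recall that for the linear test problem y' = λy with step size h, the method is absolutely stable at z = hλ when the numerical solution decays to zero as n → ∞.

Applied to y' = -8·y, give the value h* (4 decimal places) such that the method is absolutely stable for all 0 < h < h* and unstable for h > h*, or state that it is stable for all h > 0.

(-2.5000,0); λ=-8 ⇒ h* = (5/2)/8 = 0.3125.

With y'=λy (z=hλ):
  k1=λy_n ⇒ h·k1=z·y_n;  k2=λ(1+1/2z)y_n ⇒ h·k2=z(1+1/2z)y_n
  y_{n+1}/y_n = 1 + 1/5z + 4/5z(1+1/2z) = 1 + z + 2/5z²
  Hence R(z) = 1 + z + 2/5z².

Need |R(x)|<1, x<0.
x=-0.66: |R|=0.5142
R=1: x+2/5x²=0 ⇒ x=−5/2=-2.5000; min R=1−1/(4·2/5)=0.3750>−1
Confirm numerically:
  x=-1.617: |R|=0.42888 <1
  x=-1.463: |R|=0.39315 <1
  x=-1.244: |R|=0.37501 <1
  x=-2.694: |R|=1.20905 >1
  x=-2.669: |R|=1.18042 >1
  x=-2.529: |R|=1.02934 >1
So |R|<1 on (-2.5000, 0).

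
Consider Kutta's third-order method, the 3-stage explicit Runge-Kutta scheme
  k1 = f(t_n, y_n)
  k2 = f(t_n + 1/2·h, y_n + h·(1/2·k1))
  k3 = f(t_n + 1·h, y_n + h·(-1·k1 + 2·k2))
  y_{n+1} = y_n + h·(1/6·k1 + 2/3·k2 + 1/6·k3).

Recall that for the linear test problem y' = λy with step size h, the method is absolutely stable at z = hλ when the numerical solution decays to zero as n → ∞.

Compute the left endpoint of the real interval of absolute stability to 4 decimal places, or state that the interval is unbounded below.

z* = -2.5127.

Test eqn y'=λy, z=hλ:
  order 3, 3-stage ⇒ R(z)=1+z+z^2/2+z^3/6
  (e.g. R(-1.14)=0.26288, |R|=0.26288)

Solve |R(x)|<1 on ℝ⁻.
x=-1.14: |R|=0.2629
|R(-1.7)|=0.0738 |R(-1.29)|=0.1843 |R(-0.6)|=0.5440
Bisect:
  x_lo=-3.0761 |R|=2.1961  x_hi=-0.1171 |R|=0.8895
  mid=-1.59658 |R|=0.00035 →hi
  mid=-2.33634 |R|=0.73258 →hi
  mid=-2.70622 |R|=1.34762 →lo
  mid=-2.52128 |R|=1.01408 →lo
  mid=-2.42881 |R|=0.86722 →hi
  mid=-2.47504 |R|=0.93908 →hi
  mid=-2.49816 |R|=0.97618 →hi
  ...
  [-2.51279,-2.51261] ⇒ x*=-2.5127
Interval (-2.5127, 0).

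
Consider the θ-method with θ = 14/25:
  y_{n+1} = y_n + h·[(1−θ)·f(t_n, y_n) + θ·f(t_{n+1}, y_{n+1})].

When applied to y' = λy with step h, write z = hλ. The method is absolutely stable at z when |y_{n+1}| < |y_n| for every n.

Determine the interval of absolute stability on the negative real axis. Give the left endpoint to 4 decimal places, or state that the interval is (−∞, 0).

On y'=λy, z=hλ:
  y_{n+1} = y_n + z·[11/25·y_n + 14/25·y_{n+1}] ⇒ (1 − 14/25z)y_{n+1} = (1 + 11/25z)y_n
  Hence R(z) = (1 + 11/25z)/(1 − 14/25z).

Find x<0 with |R(x)|<1.
x=-0.38: |R|=0.6867
x=-2: |R|=0.0566
x=-10: |R|=0.5152
x=-100: |R|=0.7544
θ=14/25≥1/2 ⇒ |1+11/25x|<|1−14/25x| ∀x<0 ⇒ stable on all of ℝ⁻.

interval (−∞, 0).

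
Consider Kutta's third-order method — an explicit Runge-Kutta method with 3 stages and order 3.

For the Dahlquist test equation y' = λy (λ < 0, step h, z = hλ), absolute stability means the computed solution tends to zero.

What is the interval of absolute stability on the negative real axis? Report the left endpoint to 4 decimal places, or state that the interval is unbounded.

With y'=λy (z=hλ):
  order 3, 3-stage ⇒ R(z)=1+z+z^2/2+z^3/6
  (e.g. R(-0.83)=0.41915, |R|=0.41915)

Solve |R(x)|<1 on ℝ⁻.
x=-0.83: |R|=0.4192
|R(-0.77)|=0.4504 |R(-0.64)|=0.5211
Bisect:
  x_lo=-3.1959 |R|=2.5294  x_hi=-0.2162 |R|=0.8055
  mid=-1.70606 |R|=0.07836 →hi
  mid=-2.45098 |R|=0.90130 →hi
  mid=-2.82345 |R|=1.58887 →lo
  mid=-2.63721 |R|=1.21669 →lo
  mid=-2.54410 |R|=1.05230 →lo
  mid=-2.49754 |R|=0.97518 →hi
  mid=-2.52082 |R|=1.01333 →lo
  mid=-2.50918 |R|=0.99415 →hi
  ...
  [-2.51282,-2.51264] ⇒ x*=-2.5127
Stable set (-2.5127, 0).

z∈(-2.5127,0).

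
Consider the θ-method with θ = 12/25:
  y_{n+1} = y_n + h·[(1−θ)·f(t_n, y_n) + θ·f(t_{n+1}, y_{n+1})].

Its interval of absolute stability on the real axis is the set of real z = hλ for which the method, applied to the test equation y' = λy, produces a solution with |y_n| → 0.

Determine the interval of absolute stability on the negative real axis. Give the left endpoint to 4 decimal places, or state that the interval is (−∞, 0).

With y'=λy (z=hλ):
  y_{n+1} = y_n + z·[13/25·y_n + 12/25·y_{n+1}] ⇒ (1 − 12/25z)y_{n+1} = (1 + 13/25z)y_n
  so R(z) = (1 + 13/25z)/(1 − 12/25z).

Find x<0 with |R(x)|<1.
x=-1.64: |R|=0.0824
R=−1: 1+13/25x = −1+12/25x ⇒ -1/25x=2 ⇒ x=2/(-1/25)=-50.0000
Confirm numerically:
  x=-45.776: |R|=0.99265 <1
  x=-41.818: |R|=0.98447 <1
  x=-25.698: |R|=0.92710 <1
  x=-24.035: |R|=0.91716 <1
  x=-50.438: |R|=1.00069 >1
  x=-50.232: |R|=1.00037 >1
Stable set (-50.0000, 0).

(-50.0000, 0).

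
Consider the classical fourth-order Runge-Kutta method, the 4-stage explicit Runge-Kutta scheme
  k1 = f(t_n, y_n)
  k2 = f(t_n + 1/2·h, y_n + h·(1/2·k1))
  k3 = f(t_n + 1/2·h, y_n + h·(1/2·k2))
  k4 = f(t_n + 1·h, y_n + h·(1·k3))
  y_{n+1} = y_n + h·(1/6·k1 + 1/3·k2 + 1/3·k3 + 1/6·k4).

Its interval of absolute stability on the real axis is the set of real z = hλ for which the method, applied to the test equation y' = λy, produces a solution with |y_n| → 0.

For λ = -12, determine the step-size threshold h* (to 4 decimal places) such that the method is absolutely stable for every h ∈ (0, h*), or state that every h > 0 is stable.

(-2.7853,0); λ=-12 ⇒ h* = 0.2321.

Test eqn y'=λy, z=hλ:
  order 4, 4-stage ⇒ R(z)=1+z+z^2/2+z^3/6+z^4/24
  (e.g. R(-0.97)=0.38523, |R|=0.38523)

Need |R(x)|<1, x<0.
x=-0.97: |R|=0.3852
|R(-2.84)|=1.0857 |R(-1.57)|=0.2706 |R(-0.59)|=0.5549
Bisect:
  x_lo=-3.2824 |R|=2.0474  x_hi=-0.2476 |R|=0.7807
  mid=-1.76503 |R|=0.28058 →hi
  mid=-2.52373 |R|=0.67214 →hi
  mid=-2.90308 |R|=1.19261 →lo
  mid=-2.71341 |R|=0.89692 →hi
  mid=-2.80824 |R|=1.03516 →lo
  mid=-2.76083 |R|=0.96373 →hi
  mid=-2.78453 |R|=0.99886 →hi
  ...
  [-2.78546,-2.78528] ⇒ x*=-2.7853
So |R|<1 on (-2.7853, 0).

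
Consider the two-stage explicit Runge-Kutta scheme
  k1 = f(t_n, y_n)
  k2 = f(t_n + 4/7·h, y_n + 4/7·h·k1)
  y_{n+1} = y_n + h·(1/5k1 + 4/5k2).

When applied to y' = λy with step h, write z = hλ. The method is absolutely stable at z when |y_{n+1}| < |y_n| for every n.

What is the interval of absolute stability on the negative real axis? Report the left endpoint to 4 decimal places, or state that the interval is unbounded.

(-2.1875, 0).

Set f=λy, z=hλ:
  k1=λy_n ⇒ h·k1=z·y_n;  k2=λ(1+4/7z)y_n ⇒ h·k2=z(1+4/7z)y_n
  y_{n+1}/y_n = 1 + 1/5z + 4/5z(1+4/7z) = 1 + z + 16/35z²
  ⇒ R(z) = 1 + z + 16/35z².

Need |R(x)|<1, x<0.
x=-0.59: |R|=0.5691
R=1: x+16/35x²=0 ⇒ x=−35/16=-2.1875; min R=1−1/(4·16/35)=0.4531>−1
Confirm numerically:
  x=-2.035: |R|=0.85813 <1
  x=-1.317: |R|=0.47591 <1
  x=-1.052: |R|=0.45392 <1
  x=-2.670: |R|=1.58893 >1
  x=-2.617: |R|=1.51383 >1
So |R|<1 on (-2.1875, 0).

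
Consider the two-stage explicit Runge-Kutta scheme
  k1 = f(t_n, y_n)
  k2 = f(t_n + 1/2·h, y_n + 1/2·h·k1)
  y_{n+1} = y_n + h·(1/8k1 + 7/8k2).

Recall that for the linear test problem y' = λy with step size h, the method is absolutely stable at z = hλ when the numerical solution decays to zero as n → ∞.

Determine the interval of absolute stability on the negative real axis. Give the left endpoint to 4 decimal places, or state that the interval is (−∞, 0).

(-2.2857, 0).

With y'=λy (z=hλ):
  k1=λy_n ⇒ h·k1=z·y_n;  k2=λ(1+1/2z)y_n ⇒ h·k2=z(1+1/2z)y_n
  y_{n+1}/y_n = 1 + 1/8z + 7/8z(1+1/2z) = 1 + z + 7/16z²
  Hence R(z) = 1 + z + 7/16z².

Need |R(x)|<1, x<0.
x=-1.16: |R|=0.4287
R=1: x+7/16x²=0 ⇒ x=−16/7=-2.2857; min R=1−1/(4·7/16)=0.4286>−1
Confirm numerically:
  x=-2.062: |R|=0.79818 <1
  x=-1.136: |R|=0.42859 <1
  x=-0.999: |R|=0.43763 <1
  x=-2.704: |R|=1.49483 >1
  x=-2.485: |R|=1.21666 >1
Interval (-2.2857, 0).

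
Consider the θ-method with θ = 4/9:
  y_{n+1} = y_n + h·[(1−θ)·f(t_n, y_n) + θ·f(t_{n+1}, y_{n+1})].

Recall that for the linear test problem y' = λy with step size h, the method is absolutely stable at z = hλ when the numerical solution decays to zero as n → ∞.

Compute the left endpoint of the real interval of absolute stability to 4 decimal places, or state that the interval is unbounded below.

Set f=λy, z=hλ:
  y_{n+1} = y_n + z·[5/9·y_n + 4/9·y_{n+1}] ⇒ (1 − 4/9z)y_{n+1} = (1 + 5/9z)y_n
  Hence R(z) = (1 + 5/9z)/(1 − 4/9z).

Find x<0 with |R(x)|<1.
x=-1.29: |R|=0.1801
R=−1: 1+5/9x = −1+4/9x ⇒ -1/9x=2 ⇒ x=2/(-1/9)=-18.0000
Confirm numerically:
  x=-17.958: |R|=0.99948 <1
  x=-14.060: |R|=0.93961 <1
  x=-9.686: |R|=0.82586 <1
  x=-7.414: |R|=0.72615 <1
  x=-18.360: |R|=1.00437 >1
  x=-18.327: |R|=1.00397 >1
  x=-18.100: |R|=1.00123 >1
Interval (-18.0000, 0).

left endpoint -18.0000.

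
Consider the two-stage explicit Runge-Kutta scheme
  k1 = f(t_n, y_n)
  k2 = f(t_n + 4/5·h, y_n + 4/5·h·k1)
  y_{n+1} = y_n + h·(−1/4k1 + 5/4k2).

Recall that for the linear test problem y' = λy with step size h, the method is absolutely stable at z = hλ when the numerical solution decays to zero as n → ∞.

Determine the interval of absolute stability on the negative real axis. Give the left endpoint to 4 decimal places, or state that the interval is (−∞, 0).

Test eqn y'=λy, z=hλ:
  k1=λy_n ⇒ h·k1=z·y_n;  k2=λ(1+4/5z)y_n ⇒ h·k2=z(1+4/5z)y_n
  y_{n+1}/y_n = 1 − 1/4z + 5/4z(1+4/5z) = 1 + z + z²
  so R(z) = 1 + z + z².

Need |R(x)|<1, x<0.
x=-1.6: |R|=1.9600
R=1: x+1x²=0 ⇒ x=−1=-1.0000; min R=1−1/(4·1)=0.7500>−1
Confirm numerically:
  x=-0.895: |R|=0.90602 <1
  x=-0.687: |R|=0.78497 <1
  x=-0.642: |R|=0.77016 <1
  x=-0.561: |R|=0.75372 <1
  x=-1.575: |R|=1.90562 >1
  x=-1.552: |R|=1.85670 >1
So |R|<1 on (-1.0000, 0).

z∈(-1.0000,0).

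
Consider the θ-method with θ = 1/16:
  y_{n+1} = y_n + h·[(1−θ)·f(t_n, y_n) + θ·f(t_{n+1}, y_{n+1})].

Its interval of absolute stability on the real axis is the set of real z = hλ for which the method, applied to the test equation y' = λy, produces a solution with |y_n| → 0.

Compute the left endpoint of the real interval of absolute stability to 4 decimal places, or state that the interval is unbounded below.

With y'=λy (z=hλ):
  y_{n+1} = y_n + z·[15/16·y_n + 1/16·y_{n+1}] ⇒ (1 − 1/16z)y_{n+1} = (1 + 15/16z)y_n
  R(z) = (1 + 15/16z)/(1 − 1/16z).

Solve |R(x)|<1 on ℝ⁻.
x=-0.42: |R|=0.5907
R=−1: 1+15/16x = −1+1/16x ⇒ -7/8x=2 ⇒ x=2/(-7/8)=-2.2857
Confirm numerically:
  x=-2.231: |R|=0.95798 <1
  x=-1.786: |R|=0.60666 <1
  x=-1.736: |R|=0.56608 <1
  x=-1.698: |R|=0.53509 <1
  x=-2.650: |R|=1.27346 >1
  x=-2.413: |R|=1.09678 >1
  x=-2.329: |R|=1.03306 >1
Stable set (-2.2857, 0).

left endpoint -2.2857.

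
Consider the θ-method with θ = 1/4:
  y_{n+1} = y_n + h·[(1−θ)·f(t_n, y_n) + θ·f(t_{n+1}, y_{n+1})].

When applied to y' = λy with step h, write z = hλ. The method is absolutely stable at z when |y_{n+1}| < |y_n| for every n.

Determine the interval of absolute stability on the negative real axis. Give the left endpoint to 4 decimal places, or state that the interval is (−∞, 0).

With y'=λy (z=hλ):
  y_{n+1} = y_n + z·[3/4·y_n + 1/4·y_{n+1}] ⇒ (1 − 1/4z)y_{n+1} = (1 + 3/4z)y_n
  so R(z) = (1 + 3/4z)/(1 − 1/4z).

Solve |R(x)|<1 on ℝ⁻.
x=-0.81: |R|=0.3264
R=−1: 1+3/4x = −1+1/4x ⇒ -1/2x=2 ⇒ x=2/(-1/2)=-4.0000
Confirm numerically:
  x=-3.351: |R|=0.82343 <1
  x=-2.668: |R|=0.60048 <1
  x=-1.889: |R|=0.28307 <1
  x=-4.406: |R|=1.09660 >1
  x=-4.217: |R|=1.05282 >1
Stable set (-4.0000, 0).

z∈(-4.0000,0).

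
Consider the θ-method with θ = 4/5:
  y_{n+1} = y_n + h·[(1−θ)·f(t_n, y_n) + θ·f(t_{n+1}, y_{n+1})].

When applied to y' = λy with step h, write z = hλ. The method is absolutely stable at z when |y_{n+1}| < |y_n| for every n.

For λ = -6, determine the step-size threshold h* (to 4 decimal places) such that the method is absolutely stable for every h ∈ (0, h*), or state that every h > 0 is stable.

unbounded; (−∞, 0). Any h>0 works for λ=-6.

With y'=λy (z=hλ):
  y_{n+1} = y_n + z·[1/5·y_n + 4/5·y_{n+1}] ⇒ (1 − 4/5z)y_{n+1} = (1 + 1/5z)y_n
  Hence R(z) = (1 + 1/5z)/(1 − 4/5z).

Boundary: |R(x)|=1, x<0.
x=-1.35: |R|=0.3510
x=-2: |R|=0.2308
x=-10: |R|=0.1111
x=-100: |R|=0.2346
θ=4/5≥1/2 ⇒ |1+1/5x|<|1−4/5x| ∀x<0 ⇒ unbounded interval.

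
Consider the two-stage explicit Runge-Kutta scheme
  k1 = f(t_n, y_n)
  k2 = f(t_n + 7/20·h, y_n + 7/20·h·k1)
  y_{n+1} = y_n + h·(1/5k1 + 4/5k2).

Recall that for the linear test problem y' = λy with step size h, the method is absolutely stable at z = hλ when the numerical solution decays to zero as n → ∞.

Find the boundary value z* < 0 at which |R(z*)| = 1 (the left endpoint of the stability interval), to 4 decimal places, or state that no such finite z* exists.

left endpoint -3.5714.

On y'=λy, z=hλ:
  k1=λy_n ⇒ h·k1=z·y_n;  k2=λ(1+7/20z)y_n ⇒ h·k2=z(1+7/20z)y_n
  y_{n+1}/y_n = 1 + 1/5z + 4/5z(1+7/20z) = 1 + z + 7/25z²
  R(z) = 1 + z + 7/25z².

Solve |R(x)|<1 on ℝ⁻.
x=-0.56: |R|=0.5278
R=1: x+7/25x²=0 ⇒ x=−25/7=-3.5714; min R=1−1/(4·7/25)=0.1071>−1
Confirm numerically:
  x=-3.254: |R|=0.71078 <1
  x=-2.637: |R|=0.31006 <1
  x=-2.389: |R|=0.20905 <1
  x=-1.827: |R|=0.10762 <1
  x=-4.033: |R|=1.52122 >1
  x=-3.919: |R|=1.38140 >1
So |R|<1 on (-3.5714, 0).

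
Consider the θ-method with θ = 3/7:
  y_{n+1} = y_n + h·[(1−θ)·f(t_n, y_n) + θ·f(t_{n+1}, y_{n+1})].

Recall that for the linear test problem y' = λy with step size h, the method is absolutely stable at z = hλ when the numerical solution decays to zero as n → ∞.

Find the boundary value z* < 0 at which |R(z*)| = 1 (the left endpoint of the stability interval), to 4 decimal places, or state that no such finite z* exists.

z* = -14.0000.

Test eqn y'=λy, z=hλ:
  y_{n+1} = y_n + z·[4/7·y_n + 3/7·y_{n+1}] ⇒ (1 − 3/7z)y_{n+1} = (1 + 4/7z)y_n
  ⇒ R(z) = (1 + 4/7z)/(1 − 3/7z).

Need |R(x)|<1, x<0.
x=-1.69: |R|=0.0199
R=−1: 1+4/7x = −1+3/7x ⇒ -1/7x=2 ⇒ x=2/(-1/7)=-14.0000
Confirm numerically:
  x=-13.213: |R|=0.98313 <1
  x=-12.279: |R|=0.96074 <1
  x=-11.168: |R|=0.93008 <1
  x=-7.535: |R|=0.78162 <1
  x=-14.388: |R|=1.00773 >1
  x=-14.242: |R|=1.00487 >1
So |R|<1 on (-14.0000, 0).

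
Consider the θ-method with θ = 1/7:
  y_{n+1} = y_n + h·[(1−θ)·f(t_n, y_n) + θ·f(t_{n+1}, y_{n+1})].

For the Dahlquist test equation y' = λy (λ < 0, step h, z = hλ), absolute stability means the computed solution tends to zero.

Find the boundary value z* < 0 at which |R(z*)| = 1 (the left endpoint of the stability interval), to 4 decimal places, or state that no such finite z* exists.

On y'=λy, z=hλ:
  y_{n+1} = y_n + z·[6/7·y_n + 1/7·y_{n+1}] ⇒ (1 − 1/7z)y_{n+1} = (1 + 6/7z)y_n
  Hence R(z) = (1 + 6/7z)/(1 − 1/7z).

Boundary: |R(x)|=1, x<0.
x=-0.93: |R|=0.1791
R=−1: 1+6/7x = −1+1/7x ⇒ -5/7x=2 ⇒ x=2/(-5/7)=-2.8000
Confirm numerically:
  x=-2.318: |R|=0.74136 <1
  x=-1.835: |R|=0.45388 <1
  x=-1.671: |R|=0.34898 <1
  x=-1.514: |R|=0.24477 <1
  x=-3.399: |R|=1.28801 >1
  x=-3.375: |R|=1.27711 >1
Stable set (-2.8000, 0).

left endpoint -2.8000.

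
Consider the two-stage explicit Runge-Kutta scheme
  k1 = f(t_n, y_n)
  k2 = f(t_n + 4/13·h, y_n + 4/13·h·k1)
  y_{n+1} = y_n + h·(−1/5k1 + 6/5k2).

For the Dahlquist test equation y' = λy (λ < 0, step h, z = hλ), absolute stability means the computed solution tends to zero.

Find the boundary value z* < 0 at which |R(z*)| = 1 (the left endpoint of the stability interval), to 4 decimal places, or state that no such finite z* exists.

With y'=λy (z=hλ):
  k1=λy_n ⇒ h·k1=z·y_n;  k2=λ(1+4/13z)y_n ⇒ h·k2=z(1+4/13z)y_n
  y_{n+1}/y_n = 1 − 1/5z + 6/5z(1+4/13z) = 1 + z + 24/65z²
  R(z) = 1 + z + 24/65z².

Find x<0 with |R(x)|<1.
x=-0.47: |R|=0.6116
R=1: x+24/65x²=0 ⇒ x=−65/24=-2.7083; min R=1−1/(4·24/65)=0.3229>−1
Confirm numerically:
  x=-2.281: |R|=0.64009 <1
  x=-1.848: |R|=0.41296 <1
  x=-1.223: |R|=0.32927 <1
  x=-3.232: |R|=1.62492 >1
  x=-3.111: |R|=1.46253 >1
So |R|<1 on (-2.7083, 0).

z* = -2.7083.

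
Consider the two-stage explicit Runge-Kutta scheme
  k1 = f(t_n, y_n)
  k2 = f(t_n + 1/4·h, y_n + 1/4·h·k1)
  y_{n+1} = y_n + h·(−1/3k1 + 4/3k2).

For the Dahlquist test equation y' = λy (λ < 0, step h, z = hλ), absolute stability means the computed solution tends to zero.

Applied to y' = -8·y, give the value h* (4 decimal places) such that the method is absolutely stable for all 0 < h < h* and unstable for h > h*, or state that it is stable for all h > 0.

With y'=λy (z=hλ):
  k1=λy_n ⇒ h·k1=z·y_n;  k2=λ(1+1/4z)y_n ⇒ h·k2=z(1+1/4z)y_n
  y_{n+1}/y_n = 1 − 1/3z + 4/3z(1+1/4z) = 1 + z + 1/3z²
  R(z) = 1 + z + 1/3z².

Solve |R(x)|<1 on ℝ⁻.
x=-1.24: |R|=0.2725
R=1: x+1/3x²=0 ⇒ x=−3=-3.0000; min R=1−1/(4·1/3)=0.2500>−1
Confirm numerically:
  x=-2.505: |R|=0.58667 <1
  x=-2.258: |R|=0.44152 <1
  x=-2.101: |R|=0.37040 <1
  x=-3.361: |R|=1.40444 >1
  x=-3.346: |R|=1.38591 >1
  x=-3.254: |R|=1.27551 >1
So |R|<1 on (-3.0000, 0).

(-3.0000,0); λ=-8 ⇒ h* = (3)/8 = 0.3750.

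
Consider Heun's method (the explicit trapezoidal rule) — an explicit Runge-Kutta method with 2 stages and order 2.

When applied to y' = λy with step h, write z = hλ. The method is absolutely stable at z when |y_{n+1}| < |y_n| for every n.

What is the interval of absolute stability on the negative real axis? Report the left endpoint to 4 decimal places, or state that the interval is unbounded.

(-2.0000, 0).

With y'=λy (z=hλ):
  order 2, 2-stage ⇒ R(z)=1+z+z^2/2
  (e.g. R(-0.46)=0.64580, |R|=0.64580)

Solve |R(x)|<1 on ℝ⁻.
x=-0.46: |R|=0.6458
|R(-1.93)|=0.9325 |R(-1.89)|=0.8960 |R(-0.54)|=0.6058
Bisect:
  x_lo=-2.6633 |R|=1.8833  x_hi=-0.3494 |R|=0.7117
  mid=-1.50632 |R|=0.62818 →hi
  mid=-2.08480 |R|=1.08839 →lo
  mid=-1.79556 |R|=0.81646 →hi
  mid=-1.94018 |R|=0.94197 →hi
  mid=-2.01249 |R|=1.01257 →lo
  mid=-1.97633 |R|=0.97661 →hi
  mid=-1.99441 |R|=0.99443 →hi
  mid=-2.00345 |R|=1.00346 →lo
  mid=-1.99893 |R|=0.99893 →hi
  ...
  [-2.00006,-1.99992] ⇒ x*=-2.0000
Interval (-2.0000, 0).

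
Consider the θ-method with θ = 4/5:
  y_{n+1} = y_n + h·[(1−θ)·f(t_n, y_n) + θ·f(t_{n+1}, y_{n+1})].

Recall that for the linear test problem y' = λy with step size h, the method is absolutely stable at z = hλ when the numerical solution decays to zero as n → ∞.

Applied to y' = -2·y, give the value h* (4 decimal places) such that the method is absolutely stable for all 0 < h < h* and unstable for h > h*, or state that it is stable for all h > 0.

With y'=λy (z=hλ):
  y_{n+1} = y_n + z·[1/5·y_n + 4/5·y_{n+1}] ⇒ (1 − 4/5z)y_{n+1} = (1 + 1/5z)y_n
  ⇒ R(z) = (1 + 1/5z)/(1 − 4/5z).

Boundary: |R(x)|=1, x<0.
x=-0.4: |R|=0.6970
x=-2: |R|=0.2308
x=-10: |R|=0.1111
x=-100: |R|=0.2346
θ=4/5≥1/2 ⇒ |1+1/5x|<|1−4/5x| ∀x<0 ⇒ unbounded interval.

unbounded; (−∞, 0). Any h>0 works for λ=-2.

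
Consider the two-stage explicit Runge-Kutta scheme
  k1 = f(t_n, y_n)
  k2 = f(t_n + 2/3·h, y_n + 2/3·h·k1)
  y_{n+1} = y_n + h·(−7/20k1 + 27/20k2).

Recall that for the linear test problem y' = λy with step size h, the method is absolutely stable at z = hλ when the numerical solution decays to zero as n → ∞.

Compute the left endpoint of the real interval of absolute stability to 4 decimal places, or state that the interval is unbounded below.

With y'=λy (z=hλ):
  k1=λy_n ⇒ h·k1=z·y_n;  k2=λ(1+2/3z)y_n ⇒ h·k2=z(1+2/3z)y_n
  y_{n+1}/y_n = 1 − 7/20z + 27/20z(1+2/3z) = 1 + z + 9/10z²
  R(z) = 1 + z + 9/10z².

Need |R(x)|<1, x<0.
x=-1.7: |R|=1.9010
R=1: x+9/10x²=0 ⇒ x=−10/9=-1.1111; min R=1−1/(4·9/10)=0.7222>−1
Confirm numerically:
  x=-1.031: |R|=0.92566 <1
  x=-0.996: |R|=0.89681 <1
  x=-0.848: |R|=0.79919 <1
  x=-1.276: |R|=1.18936 >1
  x=-1.265: |R|=1.17520 >1
Interval (-1.1111, 0).

z* = -1.1111.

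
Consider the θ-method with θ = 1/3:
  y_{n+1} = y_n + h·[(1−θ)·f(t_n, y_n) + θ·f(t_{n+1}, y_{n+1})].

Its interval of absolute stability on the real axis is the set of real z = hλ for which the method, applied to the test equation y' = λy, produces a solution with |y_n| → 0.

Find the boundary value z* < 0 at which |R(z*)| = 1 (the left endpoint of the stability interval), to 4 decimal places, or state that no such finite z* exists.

left endpoint -6.0000.

Test eqn y'=λy, z=hλ:
  y_{n+1} = y_n + z·[2/3·y_n + 1/3·y_{n+1}] ⇒ (1 − 1/3z)y_{n+1} = (1 + 2/3z)y_n
  ⇒ R(z) = (1 + 2/3z)/(1 − 1/3z).

Find x<0 with |R(x)|<1.
x=-1.5: |R|=0.0000
R=−1: 1+2/3x = −1+1/3x ⇒ -1/3x=2 ⇒ x=2/(-1/3)=-6.0000
Confirm numerically:
  x=-5.957: |R|=0.99520 <1
  x=-5.697: |R|=0.96516 <1
  x=-3.335: |R|=0.57932 <1
  x=-2.809: |R|=0.45068 <1
  x=-6.448: |R|=1.04742 >1
  x=-6.411: |R|=1.04367 >1
  x=-6.188: |R|=1.02046 >1
Interval (-6.0000, 0).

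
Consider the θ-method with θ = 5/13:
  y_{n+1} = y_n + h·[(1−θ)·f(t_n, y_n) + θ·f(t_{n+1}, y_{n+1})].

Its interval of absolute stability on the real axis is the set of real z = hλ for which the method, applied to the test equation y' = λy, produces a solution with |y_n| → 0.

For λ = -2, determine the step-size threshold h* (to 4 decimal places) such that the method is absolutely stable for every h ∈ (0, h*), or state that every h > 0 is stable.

On y'=λy, z=hλ:
  y_{n+1} = y_n + z·[8/13·y_n + 5/13·y_{n+1}] ⇒ (1 − 5/13z)y_{n+1} = (1 + 8/13z)y_n
  so R(z) = (1 + 8/13z)/(1 − 5/13z).

Need |R(x)|<1, x<0.
x=-1.78: |R|=0.0566
R=−1: 1+8/13x = −1+5/13x ⇒ -3/13x=2 ⇒ x=2/(-3/13)=-8.6667
Confirm numerically:
  x=-7.558: |R|=0.93451 <1
  x=-6.129: |R|=0.82557 <1
  x=-4.861: |R|=0.69396 <1
  x=-4.004: |R|=0.57638 <1
  x=-9.250: |R|=1.02954 >1
  x=-9.223: |R|=1.02823 >1
  x=-8.933: |R|=1.01386 >1
Interval (-8.6667, 0).

(-8.6667,0); λ=-2 ⇒ h* = (26/3)/2 = 4.3333.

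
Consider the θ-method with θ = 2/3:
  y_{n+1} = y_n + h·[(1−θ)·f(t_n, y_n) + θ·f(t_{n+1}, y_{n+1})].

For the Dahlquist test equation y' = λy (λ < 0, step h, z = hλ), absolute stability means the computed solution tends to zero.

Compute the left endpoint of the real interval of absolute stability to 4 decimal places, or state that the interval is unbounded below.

(−∞, 0) — no finite endpoint.

Test eqn y'=λy, z=hλ:
  y_{n+1} = y_n + z·[1/3·y_n + 2/3·y_{n+1}] ⇒ (1 − 2/3z)y_{n+1} = (1 + 1/3z)y_n
  so R(z) = (1 + 1/3z)/(1 − 2/3z).

Need |R(x)|<1, x<0.
x=-1.1: |R|=0.3654
x=-2: |R|=0.1429
x=-10: |R|=0.3043
x=-100: |R|=0.4778
θ=2/3≥1/2 ⇒ |1+1/3x|<|1−2/3x| ∀x<0 ⇒ unbounded interval.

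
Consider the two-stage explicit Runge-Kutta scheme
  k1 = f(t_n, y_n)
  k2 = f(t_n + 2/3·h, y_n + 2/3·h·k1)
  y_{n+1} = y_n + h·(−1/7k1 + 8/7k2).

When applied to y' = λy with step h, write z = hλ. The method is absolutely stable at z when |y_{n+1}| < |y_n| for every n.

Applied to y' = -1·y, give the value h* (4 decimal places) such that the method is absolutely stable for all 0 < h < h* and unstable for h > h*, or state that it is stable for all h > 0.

(-1.3125,0); λ=-1 ⇒ h* = (21/16)/1 = 1.3125.

Test eqn y'=λy, z=hλ:
  k1=λy_n ⇒ h·k1=z·y_n;  k2=λ(1+2/3z)y_n ⇒ h·k2=z(1+2/3z)y_n
  y_{n+1}/y_n = 1 − 1/7z + 8/7z(1+2/3z) = 1 + z + 16/21z²
  Hence R(z) = 1 + z + 16/21z².

Boundary: |R(x)|=1, x<0.
x=-0.67: |R|=0.6720
R=1: x+16/21x²=0 ⇒ x=−21/16=-1.3125; min R=1−1/(4·16/21)=0.6719>−1
Confirm numerically:
  x=-0.983: |R|=0.75322 <1
  x=-0.748: |R|=0.67829 <1
  x=-0.575: |R|=0.67690 <1
  x=-1.887: |R|=1.82597 >1
  x=-1.869: |R|=1.79246 >1
  x=-1.833: |R|=1.72692 >1
Stable set (-1.3125, 0).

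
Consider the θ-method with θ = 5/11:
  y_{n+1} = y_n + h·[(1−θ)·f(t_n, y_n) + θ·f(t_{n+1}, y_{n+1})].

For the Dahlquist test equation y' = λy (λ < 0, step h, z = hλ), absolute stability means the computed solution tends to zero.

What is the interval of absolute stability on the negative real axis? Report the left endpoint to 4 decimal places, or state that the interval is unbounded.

z∈(-22.0000,0).

Set f=λy, z=hλ:
  y_{n+1} = y_n + z·[6/11·y_n + 5/11·y_{n+1}] ⇒ (1 − 5/11z)y_{n+1} = (1 + 6/11z)y_n
  Hence R(z) = (1 + 6/11z)/(1 − 5/11z).

Need |R(x)|<1, x<0.
x=-0.46: |R|=0.6195
R=−1: 1+6/11x = −1+5/11x ⇒ -1/11x=2 ⇒ x=2/(-1/11)=-22.0000
Confirm numerically:
  x=-14.577: |R|=0.91151 <1
  x=-14.142: |R|=0.90383 <1
  x=-13.880: |R|=0.89900 <1
  x=-22.584: |R|=1.00471 >1
  x=-22.510: |R|=1.00413 >1
  x=-22.204: |R|=1.00167 >1
Interval (-22.0000, 0).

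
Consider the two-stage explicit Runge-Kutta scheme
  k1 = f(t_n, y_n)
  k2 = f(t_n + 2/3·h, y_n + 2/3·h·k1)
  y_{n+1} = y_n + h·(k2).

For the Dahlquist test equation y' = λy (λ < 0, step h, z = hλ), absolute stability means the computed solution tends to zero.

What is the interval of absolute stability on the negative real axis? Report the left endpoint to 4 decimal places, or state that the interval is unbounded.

On y'=λy, z=hλ:
  k1=λy_n ⇒ h·k1=z·y_n;  k2=λ(1+2/3z)y_n ⇒ h·k2=z(1+2/3z)y_n
  y_{n+1}/y_n = 1 + z(1+2/3z) = 1 + z + 2/3z²
  Hence R(z) = 1 + z + 2/3z².

Boundary: |R(x)|=1, x<0.
x=-1.52: |R|=1.0203
R=1: x+2/3x²=0 ⇒ x=−3/2=-1.5000; min R=1−1/(4·2/3)=0.6250>−1
Confirm numerically:
  x=-1.467: |R|=0.96773 <1
  x=-1.348: |R|=0.86340 <1
  x=-1.297: |R|=0.82447 <1
  x=-0.630: |R|=0.63460 <1
  x=-1.863: |R|=1.45085 >1
  x=-1.842: |R|=1.41998 >1
  x=-1.552: |R|=1.05380 >1
So |R|<1 on (-1.5000, 0).

z∈(-1.5000,0).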